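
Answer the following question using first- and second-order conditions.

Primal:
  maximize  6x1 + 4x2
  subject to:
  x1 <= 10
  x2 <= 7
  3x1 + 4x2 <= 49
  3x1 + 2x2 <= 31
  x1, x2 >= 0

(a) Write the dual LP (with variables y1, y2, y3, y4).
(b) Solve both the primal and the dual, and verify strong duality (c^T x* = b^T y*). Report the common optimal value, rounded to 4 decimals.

The standard primal-dual pair for 'max c^T x s.t. A x <= b, x >= 0' is:
  Dual:  min b^T y  s.t.  A^T y >= c,  y >= 0.

So the dual LP is:
  minimize  10y1 + 7y2 + 49y3 + 31y4
  subject to:
    y1 + 3y3 + 3y4 >= 6
    y2 + 4y3 + 2y4 >= 4
    y1, y2, y3, y4 >= 0

Solving the primal: x* = (10, 0.5).
  primal value c^T x* = 62.
Solving the dual: y* = (0, 0, 0, 2).
  dual value b^T y* = 62.
Strong duality: c^T x* = b^T y*. Confirmed.

62


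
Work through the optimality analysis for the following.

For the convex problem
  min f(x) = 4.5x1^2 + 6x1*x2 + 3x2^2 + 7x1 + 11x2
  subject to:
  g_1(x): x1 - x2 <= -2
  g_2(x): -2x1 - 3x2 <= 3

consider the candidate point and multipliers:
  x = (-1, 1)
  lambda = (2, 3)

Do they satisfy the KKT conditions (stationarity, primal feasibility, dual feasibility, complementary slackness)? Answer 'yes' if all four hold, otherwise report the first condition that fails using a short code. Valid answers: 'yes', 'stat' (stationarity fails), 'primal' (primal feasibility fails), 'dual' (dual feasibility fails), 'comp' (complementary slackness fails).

Gradient of f: grad f(x) = Q x + c = (4, 11)
Constraint values g_i(x) = a_i^T x - b_i:
  g_1((-1, 1)) = 0
  g_2((-1, 1)) = -4
Stationarity residual: grad f(x) + sum_i lambda_i a_i = (0, 0)
  -> stationarity OK
Primal feasibility (all g_i <= 0): OK
Dual feasibility (all lambda_i >= 0): OK
Complementary slackness (lambda_i * g_i(x) = 0 for all i): FAILS

Verdict: the first failing condition is complementary_slackness -> comp.

comp


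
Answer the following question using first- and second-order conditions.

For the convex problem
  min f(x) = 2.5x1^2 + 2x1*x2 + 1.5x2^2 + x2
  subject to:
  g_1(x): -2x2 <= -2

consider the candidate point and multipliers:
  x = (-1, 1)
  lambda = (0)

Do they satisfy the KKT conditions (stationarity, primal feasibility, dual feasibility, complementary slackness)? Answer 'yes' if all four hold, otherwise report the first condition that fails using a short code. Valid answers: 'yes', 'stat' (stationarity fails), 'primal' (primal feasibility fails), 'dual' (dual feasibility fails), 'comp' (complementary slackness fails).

Gradient of f: grad f(x) = Q x + c = (-3, 2)
Constraint values g_i(x) = a_i^T x - b_i:
  g_1((-1, 1)) = 0
Stationarity residual: grad f(x) + sum_i lambda_i a_i = (-3, 2)
  -> stationarity FAILS
Primal feasibility (all g_i <= 0): OK
Dual feasibility (all lambda_i >= 0): OK
Complementary slackness (lambda_i * g_i(x) = 0 for all i): OK

Verdict: the first failing condition is stationarity -> stat.

stat


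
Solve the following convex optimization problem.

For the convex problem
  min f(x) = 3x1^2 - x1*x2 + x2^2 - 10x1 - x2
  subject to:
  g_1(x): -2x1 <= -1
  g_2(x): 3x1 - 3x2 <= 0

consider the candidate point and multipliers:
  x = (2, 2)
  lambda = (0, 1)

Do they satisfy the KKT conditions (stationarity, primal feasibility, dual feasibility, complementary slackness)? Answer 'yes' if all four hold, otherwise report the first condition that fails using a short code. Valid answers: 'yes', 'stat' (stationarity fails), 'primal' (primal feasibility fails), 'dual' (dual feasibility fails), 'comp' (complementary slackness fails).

Gradient of f: grad f(x) = Q x + c = (0, 1)
Constraint values g_i(x) = a_i^T x - b_i:
  g_1((2, 2)) = -3
  g_2((2, 2)) = 0
Stationarity residual: grad f(x) + sum_i lambda_i a_i = (3, -2)
  -> stationarity FAILS
Primal feasibility (all g_i <= 0): OK
Dual feasibility (all lambda_i >= 0): OK
Complementary slackness (lambda_i * g_i(x) = 0 for all i): OK

Verdict: the first failing condition is stationarity -> stat.

stat


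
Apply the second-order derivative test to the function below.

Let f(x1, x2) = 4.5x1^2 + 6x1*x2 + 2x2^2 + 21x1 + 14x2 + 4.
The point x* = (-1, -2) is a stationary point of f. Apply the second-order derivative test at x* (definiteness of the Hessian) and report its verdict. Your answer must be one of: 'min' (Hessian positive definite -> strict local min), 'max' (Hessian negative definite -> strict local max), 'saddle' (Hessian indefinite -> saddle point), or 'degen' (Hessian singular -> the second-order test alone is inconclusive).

Compute the Hessian H = grad^2 f:
  H = [[9, 6], [6, 4]]
Verify stationarity: grad f(x*) = H x* + g = (0, 0).
Eigenvalues of H: 0, 13.
H has a zero eigenvalue (singular; positive semidefinite but not definite), so H is neither positive definite, negative definite, nor indefinite. The second-order test alone is inconclusive -> degen.
(Indeed, f is constant along the null direction of H through x*, so x* is not a strict local extremum.)

degen


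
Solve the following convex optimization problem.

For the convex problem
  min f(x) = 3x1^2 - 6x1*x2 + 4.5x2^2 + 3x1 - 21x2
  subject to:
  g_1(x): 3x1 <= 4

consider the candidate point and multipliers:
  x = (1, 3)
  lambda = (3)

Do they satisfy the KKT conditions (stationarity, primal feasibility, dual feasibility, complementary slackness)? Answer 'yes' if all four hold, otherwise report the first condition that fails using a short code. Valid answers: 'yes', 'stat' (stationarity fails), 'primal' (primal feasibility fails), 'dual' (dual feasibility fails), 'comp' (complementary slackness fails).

Gradient of f: grad f(x) = Q x + c = (-9, 0)
Constraint values g_i(x) = a_i^T x - b_i:
  g_1((1, 3)) = -1
Stationarity residual: grad f(x) + sum_i lambda_i a_i = (0, 0)
  -> stationarity OK
Primal feasibility (all g_i <= 0): OK
Dual feasibility (all lambda_i >= 0): OK
Complementary slackness (lambda_i * g_i(x) = 0 for all i): FAILS

Verdict: the first failing condition is complementary_slackness -> comp.

comp


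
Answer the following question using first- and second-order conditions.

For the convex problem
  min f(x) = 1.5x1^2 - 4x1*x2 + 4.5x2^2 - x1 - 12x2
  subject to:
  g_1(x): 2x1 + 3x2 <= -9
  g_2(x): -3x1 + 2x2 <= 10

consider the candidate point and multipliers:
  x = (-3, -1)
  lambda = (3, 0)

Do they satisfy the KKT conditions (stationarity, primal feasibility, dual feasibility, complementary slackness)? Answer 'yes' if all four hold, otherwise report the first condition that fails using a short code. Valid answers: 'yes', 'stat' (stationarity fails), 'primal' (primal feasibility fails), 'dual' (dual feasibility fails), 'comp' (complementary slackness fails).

Gradient of f: grad f(x) = Q x + c = (-6, -9)
Constraint values g_i(x) = a_i^T x - b_i:
  g_1((-3, -1)) = 0
  g_2((-3, -1)) = -3
Stationarity residual: grad f(x) + sum_i lambda_i a_i = (0, 0)
  -> stationarity OK
Primal feasibility (all g_i <= 0): OK
Dual feasibility (all lambda_i >= 0): OK
Complementary slackness (lambda_i * g_i(x) = 0 for all i): OK

Verdict: yes, KKT holds.

yes


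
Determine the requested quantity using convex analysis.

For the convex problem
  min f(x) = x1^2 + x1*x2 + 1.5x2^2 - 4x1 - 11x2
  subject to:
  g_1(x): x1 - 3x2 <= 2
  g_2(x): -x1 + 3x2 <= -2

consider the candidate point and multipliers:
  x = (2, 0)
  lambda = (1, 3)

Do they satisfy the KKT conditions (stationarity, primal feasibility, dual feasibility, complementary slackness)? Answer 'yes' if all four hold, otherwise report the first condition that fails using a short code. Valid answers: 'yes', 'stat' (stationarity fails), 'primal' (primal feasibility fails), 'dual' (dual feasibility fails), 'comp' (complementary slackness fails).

Gradient of f: grad f(x) = Q x + c = (0, -9)
Constraint values g_i(x) = a_i^T x - b_i:
  g_1((2, 0)) = 0
  g_2((2, 0)) = 0
Stationarity residual: grad f(x) + sum_i lambda_i a_i = (-2, -3)
  -> stationarity FAILS
Primal feasibility (all g_i <= 0): OK
Dual feasibility (all lambda_i >= 0): OK
Complementary slackness (lambda_i * g_i(x) = 0 for all i): OK

Verdict: the first failing condition is stationarity -> stat.

stat


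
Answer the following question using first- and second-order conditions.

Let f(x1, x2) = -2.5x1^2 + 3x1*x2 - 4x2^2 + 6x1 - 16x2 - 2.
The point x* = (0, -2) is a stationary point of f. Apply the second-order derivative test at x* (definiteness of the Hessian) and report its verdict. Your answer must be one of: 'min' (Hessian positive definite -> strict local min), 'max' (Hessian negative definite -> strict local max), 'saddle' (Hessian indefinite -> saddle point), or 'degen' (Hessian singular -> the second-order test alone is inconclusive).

Compute the Hessian H = grad^2 f:
  H = [[-5, 3], [3, -8]]
Verify stationarity: grad f(x*) = H x* + g = (0, 0).
Eigenvalues of H: -9.8541, -3.1459.
Both eigenvalues < 0, so H is negative definite -> x* is a strict local max.

max


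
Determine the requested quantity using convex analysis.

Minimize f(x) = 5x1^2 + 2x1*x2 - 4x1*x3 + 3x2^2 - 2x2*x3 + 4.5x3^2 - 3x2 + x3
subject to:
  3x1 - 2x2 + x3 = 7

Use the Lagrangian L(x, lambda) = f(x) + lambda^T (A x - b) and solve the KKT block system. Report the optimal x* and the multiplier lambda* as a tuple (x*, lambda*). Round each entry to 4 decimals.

Form the Lagrangian:
  L(x, lambda) = (1/2) x^T Q x + c^T x + lambda^T (A x - b)
Stationarity (grad_x L = 0): Q x + c + A^T lambda = 0.
Primal feasibility: A x = b.

This gives the KKT block system:
  [ Q   A^T ] [ x     ]   [-c ]
  [ A    0  ] [ lambda ] = [ b ]

Solving the linear system:
  x*      = (1.495, -0.8903, 0.7344)
  lambda* = (-3.4105)
  f(x*)   = 13.6393

x* = (1.495, -0.8903, 0.7344), lambda* = (-3.4105)


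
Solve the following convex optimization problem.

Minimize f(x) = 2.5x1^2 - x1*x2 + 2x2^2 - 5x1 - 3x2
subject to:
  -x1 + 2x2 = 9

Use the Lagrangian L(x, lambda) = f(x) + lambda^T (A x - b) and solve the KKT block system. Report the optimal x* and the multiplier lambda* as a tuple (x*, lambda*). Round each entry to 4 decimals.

Form the Lagrangian:
  L(x, lambda) = (1/2) x^T Q x + c^T x + lambda^T (A x - b)
Stationarity (grad_x L = 0): Q x + c + A^T lambda = 0.
Primal feasibility: A x = b.

This gives the KKT block system:
  [ Q   A^T ] [ x     ]   [-c ]
  [ A    0  ] [ lambda ] = [ b ]

Solving the linear system:
  x*      = (0.4, 4.7)
  lambda* = (-7.7)
  f(x*)   = 26.6

x* = (0.4, 4.7), lambda* = (-7.7)


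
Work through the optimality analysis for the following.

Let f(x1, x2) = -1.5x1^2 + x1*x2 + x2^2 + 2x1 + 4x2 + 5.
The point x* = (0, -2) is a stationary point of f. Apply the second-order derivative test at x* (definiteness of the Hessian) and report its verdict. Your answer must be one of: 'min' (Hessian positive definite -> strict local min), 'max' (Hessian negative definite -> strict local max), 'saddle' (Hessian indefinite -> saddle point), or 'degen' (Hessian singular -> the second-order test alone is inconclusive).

Compute the Hessian H = grad^2 f:
  H = [[-3, 1], [1, 2]]
Verify stationarity: grad f(x*) = H x* + g = (0, 0).
Eigenvalues of H: -3.1926, 2.1926.
Eigenvalues have mixed signs, so H is indefinite -> x* is a saddle point.

saddle


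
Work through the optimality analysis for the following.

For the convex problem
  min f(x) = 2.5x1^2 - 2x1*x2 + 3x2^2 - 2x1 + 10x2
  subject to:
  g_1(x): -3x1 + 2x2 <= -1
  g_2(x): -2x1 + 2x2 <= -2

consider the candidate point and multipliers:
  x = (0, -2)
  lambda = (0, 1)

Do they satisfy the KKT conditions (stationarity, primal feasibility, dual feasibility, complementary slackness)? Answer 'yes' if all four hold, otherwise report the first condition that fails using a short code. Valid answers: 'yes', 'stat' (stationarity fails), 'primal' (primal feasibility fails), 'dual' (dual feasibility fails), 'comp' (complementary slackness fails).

Gradient of f: grad f(x) = Q x + c = (2, -2)
Constraint values g_i(x) = a_i^T x - b_i:
  g_1((0, -2)) = -3
  g_2((0, -2)) = -2
Stationarity residual: grad f(x) + sum_i lambda_i a_i = (0, 0)
  -> stationarity OK
Primal feasibility (all g_i <= 0): OK
Dual feasibility (all lambda_i >= 0): OK
Complementary slackness (lambda_i * g_i(x) = 0 for all i): FAILS

Verdict: the first failing condition is complementary_slackness -> comp.

comp


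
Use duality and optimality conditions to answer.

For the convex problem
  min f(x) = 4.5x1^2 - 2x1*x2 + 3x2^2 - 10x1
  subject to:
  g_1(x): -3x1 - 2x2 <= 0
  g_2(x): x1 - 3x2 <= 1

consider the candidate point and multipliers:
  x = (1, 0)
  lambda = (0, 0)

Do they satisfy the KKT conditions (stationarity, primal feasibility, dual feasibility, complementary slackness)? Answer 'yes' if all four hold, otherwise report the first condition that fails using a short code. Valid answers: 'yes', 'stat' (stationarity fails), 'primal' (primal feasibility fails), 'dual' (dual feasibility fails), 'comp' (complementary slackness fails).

Gradient of f: grad f(x) = Q x + c = (-1, -2)
Constraint values g_i(x) = a_i^T x - b_i:
  g_1((1, 0)) = -3
  g_2((1, 0)) = 0
Stationarity residual: grad f(x) + sum_i lambda_i a_i = (-1, -2)
  -> stationarity FAILS
Primal feasibility (all g_i <= 0): OK
Dual feasibility (all lambda_i >= 0): OK
Complementary slackness (lambda_i * g_i(x) = 0 for all i): OK

Verdict: the first failing condition is stationarity -> stat.

stat


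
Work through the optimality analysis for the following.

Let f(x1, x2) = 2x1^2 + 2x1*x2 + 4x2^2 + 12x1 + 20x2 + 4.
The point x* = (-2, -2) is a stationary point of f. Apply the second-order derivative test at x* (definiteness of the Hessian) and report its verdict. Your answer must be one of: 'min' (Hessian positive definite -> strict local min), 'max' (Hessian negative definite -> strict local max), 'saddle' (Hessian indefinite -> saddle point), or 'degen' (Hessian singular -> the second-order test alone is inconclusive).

Compute the Hessian H = grad^2 f:
  H = [[4, 2], [2, 8]]
Verify stationarity: grad f(x*) = H x* + g = (0, 0).
Eigenvalues of H: 3.1716, 8.8284.
Both eigenvalues > 0, so H is positive definite -> x* is a strict local min.

min


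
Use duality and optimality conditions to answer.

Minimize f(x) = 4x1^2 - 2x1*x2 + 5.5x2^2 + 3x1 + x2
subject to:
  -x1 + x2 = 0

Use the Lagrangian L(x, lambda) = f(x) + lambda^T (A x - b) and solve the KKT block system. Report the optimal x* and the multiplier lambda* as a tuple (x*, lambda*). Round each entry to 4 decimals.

Form the Lagrangian:
  L(x, lambda) = (1/2) x^T Q x + c^T x + lambda^T (A x - b)
Stationarity (grad_x L = 0): Q x + c + A^T lambda = 0.
Primal feasibility: A x = b.

This gives the KKT block system:
  [ Q   A^T ] [ x     ]   [-c ]
  [ A    0  ] [ lambda ] = [ b ]

Solving the linear system:
  x*      = (-0.2667, -0.2667)
  lambda* = (1.4)
  f(x*)   = -0.5333

x* = (-0.2667, -0.2667), lambda* = (1.4)


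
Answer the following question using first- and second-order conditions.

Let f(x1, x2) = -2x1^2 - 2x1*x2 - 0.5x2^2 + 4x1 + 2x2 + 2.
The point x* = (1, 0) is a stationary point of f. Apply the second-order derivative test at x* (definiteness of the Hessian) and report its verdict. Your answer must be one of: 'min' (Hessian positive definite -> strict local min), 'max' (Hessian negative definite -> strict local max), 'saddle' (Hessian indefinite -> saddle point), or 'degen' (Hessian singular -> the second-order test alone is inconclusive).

Compute the Hessian H = grad^2 f:
  H = [[-4, -2], [-2, -1]]
Verify stationarity: grad f(x*) = H x* + g = (0, 0).
Eigenvalues of H: -5, 0.
H has a zero eigenvalue (singular; negative semidefinite but not definite), so H is neither positive definite, negative definite, nor indefinite. The second-order test alone is inconclusive -> degen.
(Indeed, f is constant along the null direction of H through x*, so x* is not a strict local extremum.)

degen


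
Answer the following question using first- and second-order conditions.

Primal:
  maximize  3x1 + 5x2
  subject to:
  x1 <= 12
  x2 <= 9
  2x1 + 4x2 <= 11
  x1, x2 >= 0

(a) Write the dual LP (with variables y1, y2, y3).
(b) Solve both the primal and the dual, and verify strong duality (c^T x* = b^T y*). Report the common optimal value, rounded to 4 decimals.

The standard primal-dual pair for 'max c^T x s.t. A x <= b, x >= 0' is:
  Dual:  min b^T y  s.t.  A^T y >= c,  y >= 0.

So the dual LP is:
  minimize  12y1 + 9y2 + 11y3
  subject to:
    y1 + 2y3 >= 3
    y2 + 4y3 >= 5
    y1, y2, y3 >= 0

Solving the primal: x* = (5.5, 0).
  primal value c^T x* = 16.5.
Solving the dual: y* = (0, 0, 1.5).
  dual value b^T y* = 16.5.
Strong duality: c^T x* = b^T y*. Confirmed.

16.5


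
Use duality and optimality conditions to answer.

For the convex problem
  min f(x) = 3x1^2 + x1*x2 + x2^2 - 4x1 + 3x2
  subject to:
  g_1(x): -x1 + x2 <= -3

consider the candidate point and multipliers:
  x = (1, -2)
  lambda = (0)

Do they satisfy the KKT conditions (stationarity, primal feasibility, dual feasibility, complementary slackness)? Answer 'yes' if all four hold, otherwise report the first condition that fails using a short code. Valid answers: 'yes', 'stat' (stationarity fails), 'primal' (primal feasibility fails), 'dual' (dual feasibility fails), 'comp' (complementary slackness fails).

Gradient of f: grad f(x) = Q x + c = (0, 0)
Constraint values g_i(x) = a_i^T x - b_i:
  g_1((1, -2)) = 0
Stationarity residual: grad f(x) + sum_i lambda_i a_i = (0, 0)
  -> stationarity OK
Primal feasibility (all g_i <= 0): OK
Dual feasibility (all lambda_i >= 0): OK
Complementary slackness (lambda_i * g_i(x) = 0 for all i): OK

Verdict: yes, KKT holds.

yes


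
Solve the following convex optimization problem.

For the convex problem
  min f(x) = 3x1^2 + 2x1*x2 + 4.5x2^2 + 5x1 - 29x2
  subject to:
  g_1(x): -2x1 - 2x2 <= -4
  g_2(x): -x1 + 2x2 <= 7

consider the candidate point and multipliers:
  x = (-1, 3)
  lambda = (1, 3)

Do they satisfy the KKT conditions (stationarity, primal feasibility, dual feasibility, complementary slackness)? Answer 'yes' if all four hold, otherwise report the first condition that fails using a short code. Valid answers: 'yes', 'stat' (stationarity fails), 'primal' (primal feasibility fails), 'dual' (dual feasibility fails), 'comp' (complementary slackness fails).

Gradient of f: grad f(x) = Q x + c = (5, -4)
Constraint values g_i(x) = a_i^T x - b_i:
  g_1((-1, 3)) = 0
  g_2((-1, 3)) = 0
Stationarity residual: grad f(x) + sum_i lambda_i a_i = (0, 0)
  -> stationarity OK
Primal feasibility (all g_i <= 0): OK
Dual feasibility (all lambda_i >= 0): OK
Complementary slackness (lambda_i * g_i(x) = 0 for all i): OK

Verdict: yes, KKT holds.

yes


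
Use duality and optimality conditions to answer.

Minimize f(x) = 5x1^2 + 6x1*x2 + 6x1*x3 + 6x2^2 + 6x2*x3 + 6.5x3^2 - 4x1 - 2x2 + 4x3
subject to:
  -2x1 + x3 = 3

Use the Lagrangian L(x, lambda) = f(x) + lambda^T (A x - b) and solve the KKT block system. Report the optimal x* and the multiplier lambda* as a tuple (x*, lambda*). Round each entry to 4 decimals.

Form the Lagrangian:
  L(x, lambda) = (1/2) x^T Q x + c^T x + lambda^T (A x - b)
Stationarity (grad_x L = 0): Q x + c + A^T lambda = 0.
Primal feasibility: A x = b.

This gives the KKT block system:
  [ Q   A^T ] [ x     ]   [-c ]
  [ A    0  ] [ lambda ] = [ b ]

Solving the linear system:
  x*      = (-1.2881, 0.5989, 0.4237)
  lambda* = (-5.3729)
  f(x*)   = 10.8842

x* = (-1.2881, 0.5989, 0.4237), lambda* = (-5.3729)


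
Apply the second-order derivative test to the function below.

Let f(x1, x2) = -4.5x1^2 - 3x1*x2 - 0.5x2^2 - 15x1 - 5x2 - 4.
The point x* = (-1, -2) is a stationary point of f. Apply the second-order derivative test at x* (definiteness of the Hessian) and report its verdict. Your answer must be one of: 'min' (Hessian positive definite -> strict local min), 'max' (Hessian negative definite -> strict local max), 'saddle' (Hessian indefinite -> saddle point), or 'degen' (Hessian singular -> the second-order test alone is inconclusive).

Compute the Hessian H = grad^2 f:
  H = [[-9, -3], [-3, -1]]
Verify stationarity: grad f(x*) = H x* + g = (0, 0).
Eigenvalues of H: -10, 0.
H has a zero eigenvalue (singular; negative semidefinite but not definite), so H is neither positive definite, negative definite, nor indefinite. The second-order test alone is inconclusive -> degen.
(Indeed, f is constant along the null direction of H through x*, so x* is not a strict local extremum.)

degen


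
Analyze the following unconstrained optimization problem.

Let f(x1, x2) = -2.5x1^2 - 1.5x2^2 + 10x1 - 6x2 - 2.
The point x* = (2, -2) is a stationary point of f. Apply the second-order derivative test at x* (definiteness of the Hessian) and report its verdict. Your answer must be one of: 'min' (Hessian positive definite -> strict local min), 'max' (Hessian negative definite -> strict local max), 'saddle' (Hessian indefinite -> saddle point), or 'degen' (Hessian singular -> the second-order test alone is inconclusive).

Compute the Hessian H = grad^2 f:
  H = [[-5, 0], [0, -3]]
Verify stationarity: grad f(x*) = H x* + g = (0, 0).
Eigenvalues of H: -5, -3.
Both eigenvalues < 0, so H is negative definite -> x* is a strict local max.

max


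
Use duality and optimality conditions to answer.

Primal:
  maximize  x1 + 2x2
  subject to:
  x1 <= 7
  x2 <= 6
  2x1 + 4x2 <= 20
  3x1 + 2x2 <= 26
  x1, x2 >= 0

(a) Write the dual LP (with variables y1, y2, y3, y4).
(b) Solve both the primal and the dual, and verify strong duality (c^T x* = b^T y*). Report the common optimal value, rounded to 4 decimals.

The standard primal-dual pair for 'max c^T x s.t. A x <= b, x >= 0' is:
  Dual:  min b^T y  s.t.  A^T y >= c,  y >= 0.

So the dual LP is:
  minimize  7y1 + 6y2 + 20y3 + 26y4
  subject to:
    y1 + 2y3 + 3y4 >= 1
    y2 + 4y3 + 2y4 >= 2
    y1, y2, y3, y4 >= 0

Solving the primal: x* = (7, 1.5).
  primal value c^T x* = 10.
Solving the dual: y* = (0, 0, 0.5, 0).
  dual value b^T y* = 10.
Strong duality: c^T x* = b^T y*. Confirmed.

10


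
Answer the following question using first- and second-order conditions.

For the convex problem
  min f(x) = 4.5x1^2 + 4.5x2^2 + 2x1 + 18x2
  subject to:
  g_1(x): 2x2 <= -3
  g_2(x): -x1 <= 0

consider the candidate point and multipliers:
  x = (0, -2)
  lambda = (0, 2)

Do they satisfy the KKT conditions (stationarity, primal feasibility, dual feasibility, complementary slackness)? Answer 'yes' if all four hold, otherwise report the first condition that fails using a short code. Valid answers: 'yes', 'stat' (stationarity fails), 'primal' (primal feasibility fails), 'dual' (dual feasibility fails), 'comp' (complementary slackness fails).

Gradient of f: grad f(x) = Q x + c = (2, 0)
Constraint values g_i(x) = a_i^T x - b_i:
  g_1((0, -2)) = -1
  g_2((0, -2)) = 0
Stationarity residual: grad f(x) + sum_i lambda_i a_i = (0, 0)
  -> stationarity OK
Primal feasibility (all g_i <= 0): OK
Dual feasibility (all lambda_i >= 0): OK
Complementary slackness (lambda_i * g_i(x) = 0 for all i): OK

Verdict: yes, KKT holds.

yes


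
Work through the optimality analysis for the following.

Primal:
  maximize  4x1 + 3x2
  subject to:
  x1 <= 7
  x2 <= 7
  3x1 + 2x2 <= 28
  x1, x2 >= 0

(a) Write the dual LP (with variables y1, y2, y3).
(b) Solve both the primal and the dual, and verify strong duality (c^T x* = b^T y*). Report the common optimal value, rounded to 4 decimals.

The standard primal-dual pair for 'max c^T x s.t. A x <= b, x >= 0' is:
  Dual:  min b^T y  s.t.  A^T y >= c,  y >= 0.

So the dual LP is:
  minimize  7y1 + 7y2 + 28y3
  subject to:
    y1 + 3y3 >= 4
    y2 + 2y3 >= 3
    y1, y2, y3 >= 0

Solving the primal: x* = (4.6667, 7).
  primal value c^T x* = 39.6667.
Solving the dual: y* = (0, 0.3333, 1.3333).
  dual value b^T y* = 39.6667.
Strong duality: c^T x* = b^T y*. Confirmed.

39.6667


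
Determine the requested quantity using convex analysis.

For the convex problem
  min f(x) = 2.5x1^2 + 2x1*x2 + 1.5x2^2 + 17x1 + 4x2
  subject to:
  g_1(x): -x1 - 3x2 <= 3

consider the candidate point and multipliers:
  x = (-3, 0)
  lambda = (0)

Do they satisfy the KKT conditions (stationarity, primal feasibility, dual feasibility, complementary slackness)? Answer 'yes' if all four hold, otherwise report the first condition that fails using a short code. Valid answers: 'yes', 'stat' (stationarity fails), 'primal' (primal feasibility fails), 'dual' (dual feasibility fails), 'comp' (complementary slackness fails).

Gradient of f: grad f(x) = Q x + c = (2, -2)
Constraint values g_i(x) = a_i^T x - b_i:
  g_1((-3, 0)) = 0
Stationarity residual: grad f(x) + sum_i lambda_i a_i = (2, -2)
  -> stationarity FAILS
Primal feasibility (all g_i <= 0): OK
Dual feasibility (all lambda_i >= 0): OK
Complementary slackness (lambda_i * g_i(x) = 0 for all i): OK

Verdict: the first failing condition is stationarity -> stat.

stat


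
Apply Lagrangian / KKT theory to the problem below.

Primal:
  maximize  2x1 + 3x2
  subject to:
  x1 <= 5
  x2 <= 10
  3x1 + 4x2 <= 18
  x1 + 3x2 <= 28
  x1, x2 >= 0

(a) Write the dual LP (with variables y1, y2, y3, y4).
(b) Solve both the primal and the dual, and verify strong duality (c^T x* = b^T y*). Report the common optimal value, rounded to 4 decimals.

The standard primal-dual pair for 'max c^T x s.t. A x <= b, x >= 0' is:
  Dual:  min b^T y  s.t.  A^T y >= c,  y >= 0.

So the dual LP is:
  minimize  5y1 + 10y2 + 18y3 + 28y4
  subject to:
    y1 + 3y3 + y4 >= 2
    y2 + 4y3 + 3y4 >= 3
    y1, y2, y3, y4 >= 0

Solving the primal: x* = (0, 4.5).
  primal value c^T x* = 13.5.
Solving the dual: y* = (0, 0, 0.75, 0).
  dual value b^T y* = 13.5.
Strong duality: c^T x* = b^T y*. Confirmed.

13.5


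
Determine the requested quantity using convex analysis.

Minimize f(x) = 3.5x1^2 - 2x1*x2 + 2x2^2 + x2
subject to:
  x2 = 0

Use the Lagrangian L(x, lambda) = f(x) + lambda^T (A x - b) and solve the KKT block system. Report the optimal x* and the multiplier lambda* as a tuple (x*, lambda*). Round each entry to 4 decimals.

Form the Lagrangian:
  L(x, lambda) = (1/2) x^T Q x + c^T x + lambda^T (A x - b)
Stationarity (grad_x L = 0): Q x + c + A^T lambda = 0.
Primal feasibility: A x = b.

This gives the KKT block system:
  [ Q   A^T ] [ x     ]   [-c ]
  [ A    0  ] [ lambda ] = [ b ]

Solving the linear system:
  x*      = (0, 0)
  lambda* = (-1)
  f(x*)   = 0

x* = (0, 0), lambda* = (-1)


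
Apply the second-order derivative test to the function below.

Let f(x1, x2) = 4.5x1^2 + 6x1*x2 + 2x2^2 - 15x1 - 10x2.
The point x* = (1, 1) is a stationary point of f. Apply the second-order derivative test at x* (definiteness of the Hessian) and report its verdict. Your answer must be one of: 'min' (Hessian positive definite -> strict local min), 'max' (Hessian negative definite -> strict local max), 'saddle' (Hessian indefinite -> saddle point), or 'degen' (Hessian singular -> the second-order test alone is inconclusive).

Compute the Hessian H = grad^2 f:
  H = [[9, 6], [6, 4]]
Verify stationarity: grad f(x*) = H x* + g = (0, 0).
Eigenvalues of H: 0, 13.
H has a zero eigenvalue (singular; positive semidefinite but not definite), so H is neither positive definite, negative definite, nor indefinite. The second-order test alone is inconclusive -> degen.
(Indeed, f is constant along the null direction of H through x*, so x* is not a strict local extremum.)

degen


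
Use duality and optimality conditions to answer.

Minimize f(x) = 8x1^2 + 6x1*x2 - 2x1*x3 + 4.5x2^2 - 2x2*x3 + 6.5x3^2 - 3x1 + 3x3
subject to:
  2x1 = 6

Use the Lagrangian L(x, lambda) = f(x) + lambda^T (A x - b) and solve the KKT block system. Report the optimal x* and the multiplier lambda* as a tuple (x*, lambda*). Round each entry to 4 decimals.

Form the Lagrangian:
  L(x, lambda) = (1/2) x^T Q x + c^T x + lambda^T (A x - b)
Stationarity (grad_x L = 0): Q x + c + A^T lambda = 0.
Primal feasibility: A x = b.

This gives the KKT block system:
  [ Q   A^T ] [ x     ]   [-c ]
  [ A    0  ] [ lambda ] = [ b ]

Solving the linear system:
  x*      = (3, -2.0177, -0.0796)
  lambda* = (-16.5265)
  f(x*)   = 44.9602

x* = (3, -2.0177, -0.0796), lambda* = (-16.5265)


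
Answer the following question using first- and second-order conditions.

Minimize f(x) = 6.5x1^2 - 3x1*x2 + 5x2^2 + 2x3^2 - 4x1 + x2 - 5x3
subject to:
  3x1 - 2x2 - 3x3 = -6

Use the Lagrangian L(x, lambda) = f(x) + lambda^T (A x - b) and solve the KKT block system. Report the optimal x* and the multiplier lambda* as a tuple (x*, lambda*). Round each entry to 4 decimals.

Form the Lagrangian:
  L(x, lambda) = (1/2) x^T Q x + c^T x + lambda^T (A x - b)
Stationarity (grad_x L = 0): Q x + c + A^T lambda = 0.
Primal feasibility: A x = b.

This gives the KKT block system:
  [ Q   A^T ] [ x     ]   [-c ]
  [ A    0  ] [ lambda ] = [ b ]

Solving the linear system:
  x*      = (0.1038, 0.1348, 2.0139)
  lambda* = (1.0185)
  f(x*)   = -2.1193

x* = (0.1038, 0.1348, 2.0139), lambda* = (1.0185)


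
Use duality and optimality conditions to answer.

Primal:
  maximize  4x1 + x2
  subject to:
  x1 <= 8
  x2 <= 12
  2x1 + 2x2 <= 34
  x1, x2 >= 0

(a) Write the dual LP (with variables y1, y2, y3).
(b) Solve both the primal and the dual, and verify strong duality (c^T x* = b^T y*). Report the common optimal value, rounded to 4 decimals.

The standard primal-dual pair for 'max c^T x s.t. A x <= b, x >= 0' is:
  Dual:  min b^T y  s.t.  A^T y >= c,  y >= 0.

So the dual LP is:
  minimize  8y1 + 12y2 + 34y3
  subject to:
    y1 + 2y3 >= 4
    y2 + 2y3 >= 1
    y1, y2, y3 >= 0

Solving the primal: x* = (8, 9).
  primal value c^T x* = 41.
Solving the dual: y* = (3, 0, 0.5).
  dual value b^T y* = 41.
Strong duality: c^T x* = b^T y*. Confirmed.

41


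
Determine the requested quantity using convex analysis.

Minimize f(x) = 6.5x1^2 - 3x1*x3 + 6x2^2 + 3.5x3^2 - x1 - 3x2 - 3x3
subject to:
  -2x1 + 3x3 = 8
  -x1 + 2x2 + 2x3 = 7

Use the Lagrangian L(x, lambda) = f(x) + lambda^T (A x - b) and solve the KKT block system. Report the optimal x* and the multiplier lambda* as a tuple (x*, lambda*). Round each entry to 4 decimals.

Form the Lagrangian:
  L(x, lambda) = (1/2) x^T Q x + c^T x + lambda^T (A x - b)
Stationarity (grad_x L = 0): Q x + c + A^T lambda = 0.
Primal feasibility: A x = b.

This gives the KKT block system:
  [ Q   A^T ] [ x     ]   [-c ]
  [ A    0  ] [ lambda ] = [ b ]

Solving the linear system:
  x*      = (-0.0223, 0.8371, 2.6518)
  lambda* = (-2.8616, -3.5223)
  f(x*)   = 18.5525

x* = (-0.0223, 0.8371, 2.6518), lambda* = (-2.8616, -3.5223)


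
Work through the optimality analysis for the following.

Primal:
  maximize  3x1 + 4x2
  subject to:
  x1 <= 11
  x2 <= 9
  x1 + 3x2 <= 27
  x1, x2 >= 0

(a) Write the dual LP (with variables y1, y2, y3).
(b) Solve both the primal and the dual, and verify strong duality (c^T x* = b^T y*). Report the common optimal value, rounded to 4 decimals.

The standard primal-dual pair for 'max c^T x s.t. A x <= b, x >= 0' is:
  Dual:  min b^T y  s.t.  A^T y >= c,  y >= 0.

So the dual LP is:
  minimize  11y1 + 9y2 + 27y3
  subject to:
    y1 + y3 >= 3
    y2 + 3y3 >= 4
    y1, y2, y3 >= 0

Solving the primal: x* = (11, 5.3333).
  primal value c^T x* = 54.3333.
Solving the dual: y* = (1.6667, 0, 1.3333).
  dual value b^T y* = 54.3333.
Strong duality: c^T x* = b^T y*. Confirmed.

54.3333


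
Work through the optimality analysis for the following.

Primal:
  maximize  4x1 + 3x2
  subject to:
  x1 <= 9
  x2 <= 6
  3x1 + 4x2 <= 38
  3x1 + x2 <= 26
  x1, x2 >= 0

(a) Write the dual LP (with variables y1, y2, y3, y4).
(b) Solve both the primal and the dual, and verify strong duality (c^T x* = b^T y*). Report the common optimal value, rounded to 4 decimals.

The standard primal-dual pair for 'max c^T x s.t. A x <= b, x >= 0' is:
  Dual:  min b^T y  s.t.  A^T y >= c,  y >= 0.

So the dual LP is:
  minimize  9y1 + 6y2 + 38y3 + 26y4
  subject to:
    y1 + 3y3 + 3y4 >= 4
    y2 + 4y3 + y4 >= 3
    y1, y2, y3, y4 >= 0

Solving the primal: x* = (7.3333, 4).
  primal value c^T x* = 41.3333.
Solving the dual: y* = (0, 0, 0.5556, 0.7778).
  dual value b^T y* = 41.3333.
Strong duality: c^T x* = b^T y*. Confirmed.

41.3333


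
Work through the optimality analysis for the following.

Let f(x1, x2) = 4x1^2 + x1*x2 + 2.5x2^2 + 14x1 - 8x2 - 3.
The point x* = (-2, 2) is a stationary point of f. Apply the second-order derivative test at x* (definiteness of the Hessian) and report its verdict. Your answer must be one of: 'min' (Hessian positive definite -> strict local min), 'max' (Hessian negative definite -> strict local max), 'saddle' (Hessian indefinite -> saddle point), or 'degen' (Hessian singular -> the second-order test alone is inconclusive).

Compute the Hessian H = grad^2 f:
  H = [[8, 1], [1, 5]]
Verify stationarity: grad f(x*) = H x* + g = (0, 0).
Eigenvalues of H: 4.6972, 8.3028.
Both eigenvalues > 0, so H is positive definite -> x* is a strict local min.

min


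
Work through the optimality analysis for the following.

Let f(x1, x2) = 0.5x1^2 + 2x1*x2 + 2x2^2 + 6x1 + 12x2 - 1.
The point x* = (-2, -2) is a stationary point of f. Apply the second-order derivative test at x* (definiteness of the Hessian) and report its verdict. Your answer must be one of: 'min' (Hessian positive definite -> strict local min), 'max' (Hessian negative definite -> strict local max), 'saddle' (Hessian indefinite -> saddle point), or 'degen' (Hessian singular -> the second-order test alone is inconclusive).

Compute the Hessian H = grad^2 f:
  H = [[1, 2], [2, 4]]
Verify stationarity: grad f(x*) = H x* + g = (0, 0).
Eigenvalues of H: 0, 5.
H has a zero eigenvalue (singular; positive semidefinite but not definite), so H is neither positive definite, negative definite, nor indefinite. The second-order test alone is inconclusive -> degen.
(Indeed, f is constant along the null direction of H through x*, so x* is not a strict local extremum.)

degen


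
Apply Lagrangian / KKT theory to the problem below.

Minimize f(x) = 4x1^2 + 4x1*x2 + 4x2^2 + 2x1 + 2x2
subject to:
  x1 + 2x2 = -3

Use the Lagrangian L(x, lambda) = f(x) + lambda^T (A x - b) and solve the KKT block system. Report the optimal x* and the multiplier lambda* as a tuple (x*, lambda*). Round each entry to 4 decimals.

Form the Lagrangian:
  L(x, lambda) = (1/2) x^T Q x + c^T x + lambda^T (A x - b)
Stationarity (grad_x L = 0): Q x + c + A^T lambda = 0.
Primal feasibility: A x = b.

This gives the KKT block system:
  [ Q   A^T ] [ x     ]   [-c ]
  [ A    0  ] [ lambda ] = [ b ]

Solving the linear system:
  x*      = (-0.1667, -1.4167)
  lambda* = (5)
  f(x*)   = 5.9167

x* = (-0.1667, -1.4167), lambda* = (5)


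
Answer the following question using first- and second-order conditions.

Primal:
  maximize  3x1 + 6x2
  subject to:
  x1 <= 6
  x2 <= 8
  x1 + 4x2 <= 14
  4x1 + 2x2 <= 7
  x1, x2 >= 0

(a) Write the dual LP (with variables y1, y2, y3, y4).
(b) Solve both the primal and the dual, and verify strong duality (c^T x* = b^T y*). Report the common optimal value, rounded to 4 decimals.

The standard primal-dual pair for 'max c^T x s.t. A x <= b, x >= 0' is:
  Dual:  min b^T y  s.t.  A^T y >= c,  y >= 0.

So the dual LP is:
  minimize  6y1 + 8y2 + 14y3 + 7y4
  subject to:
    y1 + y3 + 4y4 >= 3
    y2 + 4y3 + 2y4 >= 6
    y1, y2, y3, y4 >= 0

Solving the primal: x* = (0, 3.5).
  primal value c^T x* = 21.
Solving the dual: y* = (0, 0, 0, 3).
  dual value b^T y* = 21.
Strong duality: c^T x* = b^T y*. Confirmed.

21


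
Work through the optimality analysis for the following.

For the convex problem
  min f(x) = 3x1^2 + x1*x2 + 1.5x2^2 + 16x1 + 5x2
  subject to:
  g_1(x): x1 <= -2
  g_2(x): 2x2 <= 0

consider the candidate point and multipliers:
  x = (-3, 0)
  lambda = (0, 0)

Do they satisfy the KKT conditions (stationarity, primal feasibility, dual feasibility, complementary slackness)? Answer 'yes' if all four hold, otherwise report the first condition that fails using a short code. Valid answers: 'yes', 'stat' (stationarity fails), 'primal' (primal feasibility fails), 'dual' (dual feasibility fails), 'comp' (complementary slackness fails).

Gradient of f: grad f(x) = Q x + c = (-2, 2)
Constraint values g_i(x) = a_i^T x - b_i:
  g_1((-3, 0)) = -1
  g_2((-3, 0)) = 0
Stationarity residual: grad f(x) + sum_i lambda_i a_i = (-2, 2)
  -> stationarity FAILS
Primal feasibility (all g_i <= 0): OK
Dual feasibility (all lambda_i >= 0): OK
Complementary slackness (lambda_i * g_i(x) = 0 for all i): OK

Verdict: the first failing condition is stationarity -> stat.

stat


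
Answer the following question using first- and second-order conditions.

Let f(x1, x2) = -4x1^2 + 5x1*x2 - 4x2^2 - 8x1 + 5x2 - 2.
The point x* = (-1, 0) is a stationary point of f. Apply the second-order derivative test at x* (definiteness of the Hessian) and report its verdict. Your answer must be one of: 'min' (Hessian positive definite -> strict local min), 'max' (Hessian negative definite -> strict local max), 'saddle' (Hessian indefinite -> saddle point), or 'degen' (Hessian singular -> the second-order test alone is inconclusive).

Compute the Hessian H = grad^2 f:
  H = [[-8, 5], [5, -8]]
Verify stationarity: grad f(x*) = H x* + g = (0, 0).
Eigenvalues of H: -13, -3.
Both eigenvalues < 0, so H is negative definite -> x* is a strict local max.

max


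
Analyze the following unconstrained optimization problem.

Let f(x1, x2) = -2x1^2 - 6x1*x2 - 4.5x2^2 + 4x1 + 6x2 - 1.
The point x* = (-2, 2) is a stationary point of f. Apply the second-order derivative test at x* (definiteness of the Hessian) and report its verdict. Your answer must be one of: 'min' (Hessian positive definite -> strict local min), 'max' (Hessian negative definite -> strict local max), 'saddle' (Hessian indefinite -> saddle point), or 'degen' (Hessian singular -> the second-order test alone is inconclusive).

Compute the Hessian H = grad^2 f:
  H = [[-4, -6], [-6, -9]]
Verify stationarity: grad f(x*) = H x* + g = (0, 0).
Eigenvalues of H: -13, 0.
H has a zero eigenvalue (singular; negative semidefinite but not definite), so H is neither positive definite, negative definite, nor indefinite. The second-order test alone is inconclusive -> degen.
(Indeed, f is constant along the null direction of H through x*, so x* is not a strict local extremum.)

degen


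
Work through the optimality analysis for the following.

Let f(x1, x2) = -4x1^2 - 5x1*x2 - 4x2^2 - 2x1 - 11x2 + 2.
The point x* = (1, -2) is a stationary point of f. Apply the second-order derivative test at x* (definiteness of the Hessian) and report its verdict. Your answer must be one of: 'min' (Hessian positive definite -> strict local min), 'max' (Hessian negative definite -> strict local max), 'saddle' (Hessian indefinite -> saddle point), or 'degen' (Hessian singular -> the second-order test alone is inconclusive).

Compute the Hessian H = grad^2 f:
  H = [[-8, -5], [-5, -8]]
Verify stationarity: grad f(x*) = H x* + g = (0, 0).
Eigenvalues of H: -13, -3.
Both eigenvalues < 0, so H is negative definite -> x* is a strict local max.

max


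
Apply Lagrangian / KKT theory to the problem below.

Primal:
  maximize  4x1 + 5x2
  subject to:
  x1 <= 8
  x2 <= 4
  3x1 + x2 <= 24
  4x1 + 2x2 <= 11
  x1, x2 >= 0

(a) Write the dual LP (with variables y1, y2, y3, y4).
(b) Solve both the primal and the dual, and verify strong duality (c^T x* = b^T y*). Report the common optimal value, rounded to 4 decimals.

The standard primal-dual pair for 'max c^T x s.t. A x <= b, x >= 0' is:
  Dual:  min b^T y  s.t.  A^T y >= c,  y >= 0.

So the dual LP is:
  minimize  8y1 + 4y2 + 24y3 + 11y4
  subject to:
    y1 + 3y3 + 4y4 >= 4
    y2 + y3 + 2y4 >= 5
    y1, y2, y3, y4 >= 0

Solving the primal: x* = (0.75, 4).
  primal value c^T x* = 23.
Solving the dual: y* = (0, 3, 0, 1).
  dual value b^T y* = 23.
Strong duality: c^T x* = b^T y*. Confirmed.

23


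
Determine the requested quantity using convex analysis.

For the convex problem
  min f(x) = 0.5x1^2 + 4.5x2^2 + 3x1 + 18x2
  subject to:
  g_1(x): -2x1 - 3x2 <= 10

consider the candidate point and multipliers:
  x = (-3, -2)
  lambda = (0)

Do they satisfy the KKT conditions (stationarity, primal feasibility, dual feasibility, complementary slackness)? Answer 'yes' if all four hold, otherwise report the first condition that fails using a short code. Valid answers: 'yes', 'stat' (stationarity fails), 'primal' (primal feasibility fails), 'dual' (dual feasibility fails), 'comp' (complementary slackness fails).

Gradient of f: grad f(x) = Q x + c = (0, 0)
Constraint values g_i(x) = a_i^T x - b_i:
  g_1((-3, -2)) = 2
Stationarity residual: grad f(x) + sum_i lambda_i a_i = (0, 0)
  -> stationarity OK
Primal feasibility (all g_i <= 0): FAILS
Dual feasibility (all lambda_i >= 0): OK
Complementary slackness (lambda_i * g_i(x) = 0 for all i): OK

Verdict: the first failing condition is primal_feasibility -> primal.

primal
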